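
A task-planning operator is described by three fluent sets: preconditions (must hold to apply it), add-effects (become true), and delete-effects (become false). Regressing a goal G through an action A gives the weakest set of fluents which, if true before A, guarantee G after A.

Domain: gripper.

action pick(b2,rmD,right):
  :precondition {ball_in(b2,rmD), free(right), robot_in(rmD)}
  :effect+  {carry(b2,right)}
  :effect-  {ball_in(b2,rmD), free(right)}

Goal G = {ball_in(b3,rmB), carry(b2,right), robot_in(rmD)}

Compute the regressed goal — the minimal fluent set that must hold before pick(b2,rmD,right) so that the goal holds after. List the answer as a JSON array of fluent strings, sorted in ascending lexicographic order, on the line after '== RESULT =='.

Compute (G \ add) ∪ pre:
  G ∩ del = {}  (empty — regression defined)
  G \ add = {ball_in(b3,rmB), carry(b2,right), robot_in(rmD)} \ {carry(b2,right)} = {ball_in(b3,rmB), robot_in(rmD)}
  ∪ pre   = {ball_in(b3,rmB), robot_in(rmD)} ∪ {ball_in(b2,rmD), free(right), robot_in(rmD)}
          = {ball_in(b2,rmD), ball_in(b3,rmB), free(right), robot_in(rmD)}

== RESULT ==
["ball_in(b2,rmD)", "ball_in(b3,rmB)", "free(right)", "robot_in(rmD)"]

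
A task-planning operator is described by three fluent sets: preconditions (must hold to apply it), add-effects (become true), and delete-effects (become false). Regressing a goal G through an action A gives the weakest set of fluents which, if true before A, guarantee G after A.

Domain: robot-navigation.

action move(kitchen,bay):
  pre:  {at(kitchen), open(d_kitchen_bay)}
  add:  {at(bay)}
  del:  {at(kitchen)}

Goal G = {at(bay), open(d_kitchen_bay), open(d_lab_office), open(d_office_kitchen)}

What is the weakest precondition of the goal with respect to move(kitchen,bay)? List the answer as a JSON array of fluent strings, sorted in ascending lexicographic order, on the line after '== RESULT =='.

Regress:
  G ∩ del = {}  (empty — regression defined)
  G \ add = {at(bay), open(d_kitchen_bay), open(d_lab_office), open(d_office_kitchen)} \ {at(bay)} = {open(d_kitchen_bay), open(d_lab_office), open(d_office_kitchen)}
  ∪ pre   = {open(d_kitchen_bay), open(d_lab_office), open(d_office_kitchen)} ∪ {at(kitchen), open(d_kitchen_bay)}
          = {at(kitchen), open(d_kitchen_bay), open(d_lab_office), open(d_office_kitchen)}

== RESULT ==
["at(kitchen)", "open(d_kitchen_bay)", "open(d_lab_office)", "open(d_office_kitchen)"]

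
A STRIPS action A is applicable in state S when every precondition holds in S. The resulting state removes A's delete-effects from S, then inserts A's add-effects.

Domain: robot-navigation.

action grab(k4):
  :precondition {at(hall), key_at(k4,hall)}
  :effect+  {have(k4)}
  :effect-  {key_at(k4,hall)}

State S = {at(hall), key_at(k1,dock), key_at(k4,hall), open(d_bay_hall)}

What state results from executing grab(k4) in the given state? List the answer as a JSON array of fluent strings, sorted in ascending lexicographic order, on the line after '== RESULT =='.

Compute (S \ del) ∪ add:
  pre ⊆ S: {at(hall), key_at(k4,hall)} ⊆ S  — applicable
  S \ del = {at(hall), key_at(k1,dock), open(d_bay_hall)}
  ∪ add   = {at(hall), have(k4), key_at(k1,dock), open(d_bay_hall)}

== RESULT ==
["at(hall)", "have(k4)", "key_at(k1,dock)", "open(d_bay_hall)"]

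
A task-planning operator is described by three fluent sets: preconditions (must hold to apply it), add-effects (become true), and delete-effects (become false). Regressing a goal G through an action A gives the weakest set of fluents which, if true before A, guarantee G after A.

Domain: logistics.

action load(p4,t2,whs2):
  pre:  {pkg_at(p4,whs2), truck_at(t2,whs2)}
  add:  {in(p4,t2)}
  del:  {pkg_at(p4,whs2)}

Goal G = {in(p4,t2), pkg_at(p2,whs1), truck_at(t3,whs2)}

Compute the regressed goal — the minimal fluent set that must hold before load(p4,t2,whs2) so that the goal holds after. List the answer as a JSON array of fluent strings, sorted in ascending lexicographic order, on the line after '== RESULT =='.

Regress:
  G ∩ del = {}  (empty — regression defined)
  G \ add = {in(p4,t2), pkg_at(p2,whs1), truck_at(t3,whs2)} \ {in(p4,t2)} = {pkg_at(p2,whs1), truck_at(t3,whs2)}
  ∪ pre   = {pkg_at(p2,whs1), truck_at(t3,whs2)} ∪ {pkg_at(p4,whs2), truck_at(t2,whs2)}
          = {pkg_at(p2,whs1), pkg_at(p4,whs2), truck_at(t2,whs2), truck_at(t3,whs2)}

== RESULT ==
["pkg_at(p2,whs1)", "pkg_at(p4,whs2)", "truck_at(t2,whs2)", "truck_at(t3,whs2)"]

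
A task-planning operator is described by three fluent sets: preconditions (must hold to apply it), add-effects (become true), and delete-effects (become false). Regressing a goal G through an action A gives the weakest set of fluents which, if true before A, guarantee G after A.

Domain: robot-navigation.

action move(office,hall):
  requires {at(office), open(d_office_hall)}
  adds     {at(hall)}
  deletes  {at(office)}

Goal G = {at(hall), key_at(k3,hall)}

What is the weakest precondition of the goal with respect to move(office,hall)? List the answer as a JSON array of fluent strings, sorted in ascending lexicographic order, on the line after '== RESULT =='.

Compute (G \ add) ∪ pre:
  G ∩ del = {}  (empty — regression defined)
  G \ add = {at(hall), key_at(k3,hall)} \ {at(hall)} = {key_at(k3,hall)}
  ∪ pre   = {key_at(k3,hall)} ∪ {at(office), open(d_office_hall)}
          = {at(office), key_at(k3,hall), open(d_office_hall)}

== RESULT ==
["at(office)", "key_at(k3,hall)", "open(d_office_hall)"]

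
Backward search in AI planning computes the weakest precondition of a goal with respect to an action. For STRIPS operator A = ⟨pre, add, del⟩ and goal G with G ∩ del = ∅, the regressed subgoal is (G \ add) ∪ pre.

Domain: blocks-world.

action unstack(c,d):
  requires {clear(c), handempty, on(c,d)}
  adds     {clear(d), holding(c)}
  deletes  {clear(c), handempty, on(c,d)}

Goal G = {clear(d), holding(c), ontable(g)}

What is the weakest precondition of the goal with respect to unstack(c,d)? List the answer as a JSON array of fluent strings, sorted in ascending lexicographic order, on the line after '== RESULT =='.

Regress:
  G ∩ del = {}  (empty — regression defined)
  G \ add = {clear(d), holding(c), ontable(g)} \ {clear(d), holding(c)} = {ontable(g)}
  ∪ pre   = {ontable(g)} ∪ {clear(c), handempty, on(c,d)}
          = {clear(c), handempty, on(c,d), ontable(g)}

== RESULT ==
["clear(c)", "handempty", "on(c,d)", "ontable(g)"]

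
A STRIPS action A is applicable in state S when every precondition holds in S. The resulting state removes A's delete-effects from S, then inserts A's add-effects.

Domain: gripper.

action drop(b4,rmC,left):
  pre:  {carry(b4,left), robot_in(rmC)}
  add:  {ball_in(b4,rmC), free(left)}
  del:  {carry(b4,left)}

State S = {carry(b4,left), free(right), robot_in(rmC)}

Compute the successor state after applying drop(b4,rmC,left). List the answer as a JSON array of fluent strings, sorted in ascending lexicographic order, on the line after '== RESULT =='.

Progress:
  pre ⊆ S: {carry(b4,left), robot_in(rmC)} ⊆ S  — applicable
  S \ del = {free(right), robot_in(rmC)}
  ∪ add   = {ball_in(b4,rmC), free(left), free(right), robot_in(rmC)}

== RESULT ==
["ball_in(b4,rmC)", "free(left)", "free(right)", "robot_in(rmC)"]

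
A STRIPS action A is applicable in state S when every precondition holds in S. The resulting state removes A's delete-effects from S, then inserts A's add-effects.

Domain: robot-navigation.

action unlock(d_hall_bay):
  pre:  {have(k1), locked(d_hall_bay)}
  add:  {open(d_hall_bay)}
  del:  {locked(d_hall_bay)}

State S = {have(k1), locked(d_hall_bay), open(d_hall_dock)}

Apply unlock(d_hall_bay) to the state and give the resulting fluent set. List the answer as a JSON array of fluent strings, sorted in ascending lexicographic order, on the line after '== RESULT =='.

Progress:
  pre ⊆ S: {have(k1), locked(d_hall_bay)} ⊆ S  — applicable
  S \ del = {have(k1), open(d_hall_dock)}
  ∪ add   = {have(k1), open(d_hall_bay), open(d_hall_dock)}

== RESULT ==
["have(k1)", "open(d_hall_bay)", "open(d_hall_dock)"]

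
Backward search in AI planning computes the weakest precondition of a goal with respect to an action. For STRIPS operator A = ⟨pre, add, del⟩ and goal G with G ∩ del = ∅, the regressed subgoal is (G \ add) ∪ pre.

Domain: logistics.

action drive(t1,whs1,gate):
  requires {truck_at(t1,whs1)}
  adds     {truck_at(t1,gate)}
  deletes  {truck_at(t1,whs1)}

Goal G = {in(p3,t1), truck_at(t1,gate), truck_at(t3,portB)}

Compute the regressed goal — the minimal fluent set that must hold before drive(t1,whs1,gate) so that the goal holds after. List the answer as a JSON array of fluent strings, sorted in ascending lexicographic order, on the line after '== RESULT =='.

Compute (G \ add) ∪ pre:
  G ∩ del = {}  (empty — regression defined)
  G \ add = {in(p3,t1), truck_at(t1,gate), truck_at(t3,portB)} \ {truck_at(t1,gate)} = {in(p3,t1), truck_at(t3,portB)}
  ∪ pre   = {in(p3,t1), truck_at(t3,portB)} ∪ {truck_at(t1,whs1)}
          = {in(p3,t1), truck_at(t1,whs1), truck_at(t3,portB)}

== RESULT ==
["in(p3,t1)", "truck_at(t1,whs1)", "truck_at(t3,portB)"]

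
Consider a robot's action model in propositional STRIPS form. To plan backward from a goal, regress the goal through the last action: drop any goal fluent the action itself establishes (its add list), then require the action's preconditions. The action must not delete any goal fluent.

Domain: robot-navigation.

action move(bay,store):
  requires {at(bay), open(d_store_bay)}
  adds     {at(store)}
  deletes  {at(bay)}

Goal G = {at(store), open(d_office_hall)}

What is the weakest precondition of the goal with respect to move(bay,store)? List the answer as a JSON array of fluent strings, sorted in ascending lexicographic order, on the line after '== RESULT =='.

Compute (G \ add) ∪ pre:
  G ∩ del = {}  (empty — regression defined)
  G \ add = {at(store), open(d_office_hall)} \ {at(store)} = {open(d_office_hall)}
  ∪ pre   = {open(d_office_hall)} ∪ {at(bay), open(d_store_bay)}
          = {at(bay), open(d_office_hall), open(d_store_bay)}

== RESULT ==
["at(bay)", "open(d_office_hall)", "open(d_store_bay)"]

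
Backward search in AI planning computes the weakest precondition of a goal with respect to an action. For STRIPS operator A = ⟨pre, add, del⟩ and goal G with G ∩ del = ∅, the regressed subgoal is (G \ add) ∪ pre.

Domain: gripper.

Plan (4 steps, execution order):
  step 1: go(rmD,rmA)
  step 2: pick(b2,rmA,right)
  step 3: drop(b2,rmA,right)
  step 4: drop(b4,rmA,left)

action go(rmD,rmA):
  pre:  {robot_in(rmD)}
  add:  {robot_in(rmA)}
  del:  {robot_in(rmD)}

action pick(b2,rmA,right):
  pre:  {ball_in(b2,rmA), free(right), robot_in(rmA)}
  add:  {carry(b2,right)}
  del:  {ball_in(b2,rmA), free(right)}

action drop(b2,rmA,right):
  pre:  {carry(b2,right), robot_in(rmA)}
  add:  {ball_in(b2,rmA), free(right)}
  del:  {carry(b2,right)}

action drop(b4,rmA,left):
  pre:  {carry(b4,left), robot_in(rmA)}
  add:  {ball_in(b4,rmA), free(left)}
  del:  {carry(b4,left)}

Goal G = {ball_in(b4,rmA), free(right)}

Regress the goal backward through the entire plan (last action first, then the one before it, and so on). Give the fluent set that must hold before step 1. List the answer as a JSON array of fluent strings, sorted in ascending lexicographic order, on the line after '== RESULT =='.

Work backward from the goal:
  through step 4 (drop(b4,rmA,left)): drop {ball_in(b4,rmA)}, keep {free(right)}, require {carry(b4,left), robot_in(rmA)}
    → {carry(b4,left), free(right), robot_in(rmA)}
  through step 3 (drop(b2,rmA,right)): drop {free(right)}, keep {carry(b4,left), robot_in(rmA)}, require {carry(b2,right), robot_in(rmA)}
    → {carry(b2,right), carry(b4,left), robot_in(rmA)}
  through step 2 (pick(b2,rmA,right)): drop {carry(b2,right)}, keep {carry(b4,left), robot_in(rmA)}, require {ball_in(b2,rmA), free(right), robot_in(rmA)}
    → {ball_in(b2,rmA), carry(b4,left), free(right), robot_in(rmA)}
  through step 1 (go(rmD,rmA)): drop {robot_in(rmA)}, keep {ball_in(b2,rmA), carry(b4,left), free(right)}, require {robot_in(rmD)}
    → {ball_in(b2,rmA), carry(b4,left), free(right), robot_in(rmD)}

== RESULT ==
["ball_in(b2,rmA)", "carry(b4,left)", "free(right)", "robot_in(rmD)"]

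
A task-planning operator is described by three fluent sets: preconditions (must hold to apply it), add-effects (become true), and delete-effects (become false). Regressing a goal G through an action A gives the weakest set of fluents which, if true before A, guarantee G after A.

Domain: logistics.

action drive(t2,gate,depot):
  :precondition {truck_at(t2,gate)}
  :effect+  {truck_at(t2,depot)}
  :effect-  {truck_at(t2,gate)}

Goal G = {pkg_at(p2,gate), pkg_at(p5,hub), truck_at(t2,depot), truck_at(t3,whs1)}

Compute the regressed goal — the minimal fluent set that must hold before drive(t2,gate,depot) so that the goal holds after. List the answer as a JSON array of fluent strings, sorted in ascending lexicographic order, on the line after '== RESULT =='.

Compute (G \ add) ∪ pre:
  G ∩ del = {}  (empty — regression defined)
  G \ add = {pkg_at(p2,gate), pkg_at(p5,hub), truck_at(t2,depot), truck_at(t3,whs1)} \ {truck_at(t2,depot)} = {pkg_at(p2,gate), pkg_at(p5,hub), truck_at(t3,whs1)}
  ∪ pre   = {pkg_at(p2,gate), pkg_at(p5,hub), truck_at(t3,whs1)} ∪ {truck_at(t2,gate)}
          = {pkg_at(p2,gate), pkg_at(p5,hub), truck_at(t2,gate), truck_at(t3,whs1)}

== RESULT ==
["pkg_at(p2,gate)", "pkg_at(p5,hub)", "truck_at(t2,gate)", "truck_at(t3,whs1)"]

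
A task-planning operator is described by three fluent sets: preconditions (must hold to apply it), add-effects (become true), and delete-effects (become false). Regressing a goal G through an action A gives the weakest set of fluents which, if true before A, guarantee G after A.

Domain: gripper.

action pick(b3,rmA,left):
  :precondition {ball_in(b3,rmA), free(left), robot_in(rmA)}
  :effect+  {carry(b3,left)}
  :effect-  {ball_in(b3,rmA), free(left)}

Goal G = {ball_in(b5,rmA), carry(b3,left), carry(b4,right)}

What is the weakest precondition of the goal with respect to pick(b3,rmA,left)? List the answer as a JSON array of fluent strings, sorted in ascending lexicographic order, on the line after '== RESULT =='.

Compute (G \ add) ∪ pre:
  G ∩ del = {}  (empty — regression defined)
  G \ add = {ball_in(b5,rmA), carry(b3,left), carry(b4,right)} \ {carry(b3,left)} = {ball_in(b5,rmA), carry(b4,right)}
  ∪ pre   = {ball_in(b5,rmA), carry(b4,right)} ∪ {ball_in(b3,rmA), free(left), robot_in(rmA)}
          = {ball_in(b3,rmA), ball_in(b5,rmA), carry(b4,right), free(left), robot_in(rmA)}

== RESULT ==
["ball_in(b3,rmA)", "ball_in(b5,rmA)", "carry(b4,right)", "free(left)", "robot_in(rmA)"]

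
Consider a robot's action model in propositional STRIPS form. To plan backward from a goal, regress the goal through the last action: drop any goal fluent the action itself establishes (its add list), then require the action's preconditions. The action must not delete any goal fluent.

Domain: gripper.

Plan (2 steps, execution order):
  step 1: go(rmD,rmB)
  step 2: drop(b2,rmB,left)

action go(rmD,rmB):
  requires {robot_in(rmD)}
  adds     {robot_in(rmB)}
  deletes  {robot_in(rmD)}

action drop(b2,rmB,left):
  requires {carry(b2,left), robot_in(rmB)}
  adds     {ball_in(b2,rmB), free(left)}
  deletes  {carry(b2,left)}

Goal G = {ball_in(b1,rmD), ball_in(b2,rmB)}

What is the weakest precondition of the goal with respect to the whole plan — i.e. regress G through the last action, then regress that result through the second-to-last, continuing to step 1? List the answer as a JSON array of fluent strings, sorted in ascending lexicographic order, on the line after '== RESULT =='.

Work backward from the goal:
  through step 2 (drop(b2,rmB,left)): drop {ball_in(b2,rmB)}, keep {ball_in(b1,rmD)}, require {carry(b2,left), robot_in(rmB)}
    → {ball_in(b1,rmD), carry(b2,left), robot_in(rmB)}
  through step 1 (go(rmD,rmB)): drop {robot_in(rmB)}, keep {ball_in(b1,rmD), carry(b2,left)}, require {robot_in(rmD)}
    → {ball_in(b1,rmD), carry(b2,left), robot_in(rmD)}

== RESULT ==
["ball_in(b1,rmD)", "carry(b2,left)", "robot_in(rmD)"]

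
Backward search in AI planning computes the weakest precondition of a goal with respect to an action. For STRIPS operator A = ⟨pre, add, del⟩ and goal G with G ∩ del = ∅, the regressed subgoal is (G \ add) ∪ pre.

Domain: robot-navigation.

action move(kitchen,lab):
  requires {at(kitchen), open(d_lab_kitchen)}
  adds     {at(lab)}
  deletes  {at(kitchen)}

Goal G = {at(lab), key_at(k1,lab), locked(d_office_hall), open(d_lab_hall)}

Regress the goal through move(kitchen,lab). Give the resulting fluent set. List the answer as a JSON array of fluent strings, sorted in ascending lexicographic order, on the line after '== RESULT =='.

Regress:
  G ∩ del = {}  (empty — regression defined)
  G \ add = {at(lab), key_at(k1,lab), locked(d_office_hall), open(d_lab_hall)} \ {at(lab)} = {key_at(k1,lab), locked(d_office_hall), open(d_lab_hall)}
  ∪ pre   = {key_at(k1,lab), locked(d_office_hall), open(d_lab_hall)} ∪ {at(kitchen), open(d_lab_kitchen)}
          = {at(kitchen), key_at(k1,lab), locked(d_office_hall), open(d_lab_hall), open(d_lab_kitchen)}

== RESULT ==
["at(kitchen)", "key_at(k1,lab)", "locked(d_office_hall)", "open(d_lab_hall)", "open(d_lab_kitchen)"]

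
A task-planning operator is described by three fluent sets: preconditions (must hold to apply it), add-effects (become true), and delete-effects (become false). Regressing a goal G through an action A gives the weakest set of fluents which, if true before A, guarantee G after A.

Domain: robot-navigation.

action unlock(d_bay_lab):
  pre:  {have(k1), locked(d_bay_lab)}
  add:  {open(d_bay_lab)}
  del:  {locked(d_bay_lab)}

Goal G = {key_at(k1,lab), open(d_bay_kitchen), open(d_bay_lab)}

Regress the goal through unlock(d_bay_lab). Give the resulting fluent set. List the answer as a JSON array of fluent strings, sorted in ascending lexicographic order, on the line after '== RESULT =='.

Compute (G \ add) ∪ pre:
  G ∩ del = {}  (empty — regression defined)
  G \ add = {key_at(k1,lab), open(d_bay_kitchen), open(d_bay_lab)} \ {open(d_bay_lab)} = {key_at(k1,lab), open(d_bay_kitchen)}
  ∪ pre   = {key_at(k1,lab), open(d_bay_kitchen)} ∪ {have(k1), locked(d_bay_lab)}
          = {have(k1), key_at(k1,lab), locked(d_bay_lab), open(d_bay_kitchen)}

== RESULT ==
["have(k1)", "key_at(k1,lab)", "locked(d_bay_lab)", "open(d_bay_kitchen)"]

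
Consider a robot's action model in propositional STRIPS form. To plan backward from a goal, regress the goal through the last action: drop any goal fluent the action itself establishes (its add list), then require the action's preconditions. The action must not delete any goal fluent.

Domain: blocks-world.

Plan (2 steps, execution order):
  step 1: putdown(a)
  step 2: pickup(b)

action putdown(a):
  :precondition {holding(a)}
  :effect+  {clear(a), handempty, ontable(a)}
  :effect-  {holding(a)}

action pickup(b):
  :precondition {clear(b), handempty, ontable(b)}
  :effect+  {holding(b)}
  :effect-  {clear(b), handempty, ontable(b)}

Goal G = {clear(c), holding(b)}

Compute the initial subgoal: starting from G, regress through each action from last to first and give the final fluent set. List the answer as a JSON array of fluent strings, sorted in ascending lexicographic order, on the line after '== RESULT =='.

Work backward from the goal:
  through step 2 (pickup(b)): drop {holding(b)}, keep {clear(c)}, require {clear(b), handempty, ontable(b)}
    → {clear(b), clear(c), handempty, ontable(b)}
  through step 1 (putdown(a)): drop {handempty}, keep {clear(b), clear(c), ontable(b)}, require {holding(a)}
    → {clear(b), clear(c), holding(a), ontable(b)}

== RESULT ==
["clear(b)", "clear(c)", "holding(a)", "ontable(b)"]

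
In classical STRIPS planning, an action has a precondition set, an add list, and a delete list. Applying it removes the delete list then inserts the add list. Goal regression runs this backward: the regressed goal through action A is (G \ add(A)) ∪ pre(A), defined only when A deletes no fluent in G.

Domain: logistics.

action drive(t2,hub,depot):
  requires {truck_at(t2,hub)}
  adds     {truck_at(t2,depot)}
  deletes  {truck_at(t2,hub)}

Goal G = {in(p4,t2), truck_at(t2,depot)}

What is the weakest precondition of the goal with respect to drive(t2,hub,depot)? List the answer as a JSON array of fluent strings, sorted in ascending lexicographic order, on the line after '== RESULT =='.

Compute (G \ add) ∪ pre:
  G ∩ del = {}  (empty — regression defined)
  G \ add = {in(p4,t2), truck_at(t2,depot)} \ {truck_at(t2,depot)} = {in(p4,t2)}
  ∪ pre   = {in(p4,t2)} ∪ {truck_at(t2,hub)}
          = {in(p4,t2), truck_at(t2,hub)}

== RESULT ==
["in(p4,t2)", "truck_at(t2,hub)"]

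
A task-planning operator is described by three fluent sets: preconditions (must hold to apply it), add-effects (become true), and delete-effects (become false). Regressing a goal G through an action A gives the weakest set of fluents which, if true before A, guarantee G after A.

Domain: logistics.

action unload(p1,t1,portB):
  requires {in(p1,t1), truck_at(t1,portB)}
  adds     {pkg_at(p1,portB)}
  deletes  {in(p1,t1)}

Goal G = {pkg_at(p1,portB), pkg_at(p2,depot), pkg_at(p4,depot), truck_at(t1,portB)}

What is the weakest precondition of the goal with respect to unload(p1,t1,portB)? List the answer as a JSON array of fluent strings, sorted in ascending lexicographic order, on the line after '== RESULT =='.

Compute (G \ add) ∪ pre:
  G ∩ del = {}  (empty — regression defined)
  G \ add = {pkg_at(p1,portB), pkg_at(p2,depot), pkg_at(p4,depot), truck_at(t1,portB)} \ {pkg_at(p1,portB)} = {pkg_at(p2,depot), pkg_at(p4,depot), truck_at(t1,portB)}
  ∪ pre   = {pkg_at(p2,depot), pkg_at(p4,depot), truck_at(t1,portB)} ∪ {in(p1,t1), truck_at(t1,portB)}
          = {in(p1,t1), pkg_at(p2,depot), pkg_at(p4,depot), truck_at(t1,portB)}

== RESULT ==
["in(p1,t1)", "pkg_at(p2,depot)", "pkg_at(p4,depot)", "truck_at(t1,portB)"]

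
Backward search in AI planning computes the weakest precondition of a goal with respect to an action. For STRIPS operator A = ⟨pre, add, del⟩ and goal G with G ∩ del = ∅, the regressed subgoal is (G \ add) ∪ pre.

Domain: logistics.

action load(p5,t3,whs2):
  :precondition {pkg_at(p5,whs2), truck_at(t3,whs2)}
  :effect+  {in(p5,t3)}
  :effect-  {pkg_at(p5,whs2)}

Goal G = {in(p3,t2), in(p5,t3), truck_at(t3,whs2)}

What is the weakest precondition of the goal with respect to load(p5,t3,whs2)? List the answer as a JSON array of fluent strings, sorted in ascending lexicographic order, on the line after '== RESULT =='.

Regress:
  G ∩ del = {}  (empty — regression defined)
  G \ add = {in(p3,t2), in(p5,t3), truck_at(t3,whs2)} \ {in(p5,t3)} = {in(p3,t2), truck_at(t3,whs2)}
  ∪ pre   = {in(p3,t2), truck_at(t3,whs2)} ∪ {pkg_at(p5,whs2), truck_at(t3,whs2)}
          = {in(p3,t2), pkg_at(p5,whs2), truck_at(t3,whs2)}

== RESULT ==
["in(p3,t2)", "pkg_at(p5,whs2)", "truck_at(t3,whs2)"]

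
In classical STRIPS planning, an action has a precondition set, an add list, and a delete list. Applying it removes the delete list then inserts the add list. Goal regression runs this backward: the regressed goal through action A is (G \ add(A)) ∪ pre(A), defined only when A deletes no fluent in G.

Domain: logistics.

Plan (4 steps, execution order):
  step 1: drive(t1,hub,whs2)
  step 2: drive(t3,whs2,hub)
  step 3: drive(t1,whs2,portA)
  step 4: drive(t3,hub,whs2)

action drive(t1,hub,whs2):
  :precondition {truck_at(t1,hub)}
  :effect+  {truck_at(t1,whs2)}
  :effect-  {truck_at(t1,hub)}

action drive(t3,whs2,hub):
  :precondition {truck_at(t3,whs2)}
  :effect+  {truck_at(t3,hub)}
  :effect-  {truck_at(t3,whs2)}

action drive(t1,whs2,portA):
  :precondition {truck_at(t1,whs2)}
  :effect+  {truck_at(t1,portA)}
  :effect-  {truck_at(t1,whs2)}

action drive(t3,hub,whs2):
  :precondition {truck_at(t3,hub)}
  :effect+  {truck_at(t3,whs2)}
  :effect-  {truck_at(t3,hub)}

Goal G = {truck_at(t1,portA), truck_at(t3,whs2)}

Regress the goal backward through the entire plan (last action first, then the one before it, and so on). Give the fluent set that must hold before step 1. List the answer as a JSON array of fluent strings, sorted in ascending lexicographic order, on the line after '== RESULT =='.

Regress step by step:
  through step 4 (drive(t3,hub,whs2)): drop {truck_at(t3,whs2)}, keep {truck_at(t1,portA)}, require {truck_at(t3,hub)}
    → {truck_at(t1,portA), truck_at(t3,hub)}
  through step 3 (drive(t1,whs2,portA)): drop {truck_at(t1,portA)}, keep {truck_at(t3,hub)}, require {truck_at(t1,whs2)}
    → {truck_at(t1,whs2), truck_at(t3,hub)}
  through step 2 (drive(t3,whs2,hub)): drop {truck_at(t3,hub)}, keep {truck_at(t1,whs2)}, require {truck_at(t3,whs2)}
    → {truck_at(t1,whs2), truck_at(t3,whs2)}
  through step 1 (drive(t1,hub,whs2)): drop {truck_at(t1,whs2)}, keep {truck_at(t3,whs2)}, require {truck_at(t1,hub)}
    → {truck_at(t1,hub), truck_at(t3,whs2)}

== RESULT ==
["truck_at(t1,hub)", "truck_at(t3,whs2)"]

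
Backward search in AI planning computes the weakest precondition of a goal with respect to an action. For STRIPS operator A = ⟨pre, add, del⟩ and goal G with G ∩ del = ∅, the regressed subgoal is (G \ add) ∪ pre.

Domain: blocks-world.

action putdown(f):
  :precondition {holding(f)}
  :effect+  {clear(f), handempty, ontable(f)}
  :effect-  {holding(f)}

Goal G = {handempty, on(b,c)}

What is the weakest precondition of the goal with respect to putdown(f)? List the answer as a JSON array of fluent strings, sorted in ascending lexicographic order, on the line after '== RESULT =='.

Compute (G \ add) ∪ pre:
  G ∩ del = {}  (empty — regression defined)
  G \ add = {handempty, on(b,c)} \ {clear(f), handempty, ontable(f)} = {on(b,c)}
  ∪ pre   = {on(b,c)} ∪ {holding(f)}
          = {holding(f), on(b,c)}

== RESULT ==
["holding(f)", "on(b,c)"]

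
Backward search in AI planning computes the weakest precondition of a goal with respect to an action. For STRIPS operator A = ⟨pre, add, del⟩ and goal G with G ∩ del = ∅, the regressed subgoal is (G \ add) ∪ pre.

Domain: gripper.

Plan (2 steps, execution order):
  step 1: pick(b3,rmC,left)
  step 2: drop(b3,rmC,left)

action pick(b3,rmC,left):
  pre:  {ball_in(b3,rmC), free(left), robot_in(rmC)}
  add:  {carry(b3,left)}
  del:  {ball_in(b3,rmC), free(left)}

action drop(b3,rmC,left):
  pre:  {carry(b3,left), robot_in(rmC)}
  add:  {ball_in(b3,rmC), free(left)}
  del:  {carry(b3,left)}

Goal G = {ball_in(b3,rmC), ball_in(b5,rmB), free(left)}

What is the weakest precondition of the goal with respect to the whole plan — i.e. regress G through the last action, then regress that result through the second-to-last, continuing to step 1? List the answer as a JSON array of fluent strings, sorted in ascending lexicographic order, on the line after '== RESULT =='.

Work backward from the goal:
  through step 2 (drop(b3,rmC,left)): drop {ball_in(b3,rmC), free(left)}, keep {ball_in(b5,rmB)}, require {carry(b3,left), robot_in(rmC)}
    → {ball_in(b5,rmB), carry(b3,left), robot_in(rmC)}
  through step 1 (pick(b3,rmC,left)): drop {carry(b3,left)}, keep {ball_in(b5,rmB), robot_in(rmC)}, require {ball_in(b3,rmC), free(left), robot_in(rmC)}
    → {ball_in(b3,rmC), ball_in(b5,rmB), free(left), robot_in(rmC)}

== RESULT ==
["ball_in(b3,rmC)", "ball_in(b5,rmB)", "free(left)", "robot_in(rmC)"]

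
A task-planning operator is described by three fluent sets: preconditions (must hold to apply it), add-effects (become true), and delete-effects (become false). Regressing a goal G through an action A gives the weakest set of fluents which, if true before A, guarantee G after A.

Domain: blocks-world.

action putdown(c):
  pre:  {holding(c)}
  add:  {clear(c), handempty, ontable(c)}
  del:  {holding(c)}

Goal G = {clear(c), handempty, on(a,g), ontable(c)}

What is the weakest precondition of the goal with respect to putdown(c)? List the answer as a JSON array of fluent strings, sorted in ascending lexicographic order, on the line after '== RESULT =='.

Regress:
  G ∩ del = {}  (empty — regression defined)
  G \ add = {clear(c), handempty, on(a,g), ontable(c)} \ {clear(c), handempty, ontable(c)} = {on(a,g)}
  ∪ pre   = {on(a,g)} ∪ {holding(c)}
          = {holding(c), on(a,g)}

== RESULT ==
["holding(c)", "on(a,g)"]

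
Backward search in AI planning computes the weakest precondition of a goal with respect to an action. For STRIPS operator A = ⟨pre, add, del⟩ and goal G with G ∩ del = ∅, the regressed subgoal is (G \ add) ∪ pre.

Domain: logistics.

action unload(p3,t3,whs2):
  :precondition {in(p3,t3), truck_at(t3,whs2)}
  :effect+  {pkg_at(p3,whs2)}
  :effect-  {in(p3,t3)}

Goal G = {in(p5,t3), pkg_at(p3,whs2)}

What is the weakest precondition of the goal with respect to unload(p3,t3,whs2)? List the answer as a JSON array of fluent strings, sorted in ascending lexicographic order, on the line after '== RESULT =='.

Compute (G \ add) ∪ pre:
  G ∩ del = {}  (empty — regression defined)
  G \ add = {in(p5,t3), pkg_at(p3,whs2)} \ {pkg_at(p3,whs2)} = {in(p5,t3)}
  ∪ pre   = {in(p5,t3)} ∪ {in(p3,t3), truck_at(t3,whs2)}
          = {in(p3,t3), in(p5,t3), truck_at(t3,whs2)}

== RESULT ==
["in(p3,t3)", "in(p5,t3)", "truck_at(t3,whs2)"]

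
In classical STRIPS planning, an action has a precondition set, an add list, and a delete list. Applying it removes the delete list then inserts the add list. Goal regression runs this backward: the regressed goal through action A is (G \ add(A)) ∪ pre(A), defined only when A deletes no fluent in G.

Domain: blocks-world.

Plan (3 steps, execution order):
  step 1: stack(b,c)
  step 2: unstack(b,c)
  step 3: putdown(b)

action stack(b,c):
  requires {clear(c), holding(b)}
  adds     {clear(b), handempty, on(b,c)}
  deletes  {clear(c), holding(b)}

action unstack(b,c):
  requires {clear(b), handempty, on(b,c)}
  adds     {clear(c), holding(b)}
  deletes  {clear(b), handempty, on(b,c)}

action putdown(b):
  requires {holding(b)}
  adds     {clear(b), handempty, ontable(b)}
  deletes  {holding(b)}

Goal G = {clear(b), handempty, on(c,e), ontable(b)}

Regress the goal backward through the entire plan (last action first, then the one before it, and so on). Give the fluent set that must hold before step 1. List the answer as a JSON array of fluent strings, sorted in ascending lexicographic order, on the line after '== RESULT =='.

Work backward from the goal:
  through step 3 (putdown(b)): drop {clear(b), handempty, ontable(b)}, keep {on(c,e)}, require {holding(b)}
    → {holding(b), on(c,e)}
  through step 2 (unstack(b,c)): drop {holding(b)}, keep {on(c,e)}, require {clear(b), handempty, on(b,c)}
    → {clear(b), handempty, on(b,c), on(c,e)}
  through step 1 (stack(b,c)): drop {clear(b), handempty, on(b,c)}, keep {on(c,e)}, require {clear(c), holding(b)}
    → {clear(c), holding(b), on(c,e)}

== RESULT ==
["clear(c)", "holding(b)", "on(c,e)"]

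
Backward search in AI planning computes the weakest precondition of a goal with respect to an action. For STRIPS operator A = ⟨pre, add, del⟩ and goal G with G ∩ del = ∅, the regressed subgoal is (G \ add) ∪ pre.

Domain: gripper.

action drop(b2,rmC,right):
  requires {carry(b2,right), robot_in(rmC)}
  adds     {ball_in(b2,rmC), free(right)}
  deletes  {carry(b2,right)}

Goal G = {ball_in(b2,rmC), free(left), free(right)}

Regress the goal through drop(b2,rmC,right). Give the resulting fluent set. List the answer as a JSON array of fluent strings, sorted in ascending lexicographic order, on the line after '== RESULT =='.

Regress:
  G ∩ del = {}  (empty — regression defined)
  G \ add = {ball_in(b2,rmC), free(left), free(right)} \ {ball_in(b2,rmC), free(right)} = {free(left)}
  ∪ pre   = {free(left)} ∪ {carry(b2,right), robot_in(rmC)}
          = {carry(b2,right), free(left), robot_in(rmC)}

== RESULT ==
["carry(b2,right)", "free(left)", "robot_in(rmC)"]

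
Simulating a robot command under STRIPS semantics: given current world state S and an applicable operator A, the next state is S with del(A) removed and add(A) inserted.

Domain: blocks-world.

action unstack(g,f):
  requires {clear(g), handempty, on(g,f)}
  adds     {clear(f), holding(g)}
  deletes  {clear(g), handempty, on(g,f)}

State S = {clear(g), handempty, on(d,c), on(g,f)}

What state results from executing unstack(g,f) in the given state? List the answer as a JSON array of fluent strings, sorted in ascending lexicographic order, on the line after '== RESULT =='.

Compute (S \ del) ∪ add:
  pre ⊆ S: {clear(g), handempty, on(g,f)} ⊆ S  — applicable
  S \ del = {on(d,c)}
  ∪ add   = {clear(f), holding(g), on(d,c)}

== RESULT ==
["clear(f)", "holding(g)", "on(d,c)"]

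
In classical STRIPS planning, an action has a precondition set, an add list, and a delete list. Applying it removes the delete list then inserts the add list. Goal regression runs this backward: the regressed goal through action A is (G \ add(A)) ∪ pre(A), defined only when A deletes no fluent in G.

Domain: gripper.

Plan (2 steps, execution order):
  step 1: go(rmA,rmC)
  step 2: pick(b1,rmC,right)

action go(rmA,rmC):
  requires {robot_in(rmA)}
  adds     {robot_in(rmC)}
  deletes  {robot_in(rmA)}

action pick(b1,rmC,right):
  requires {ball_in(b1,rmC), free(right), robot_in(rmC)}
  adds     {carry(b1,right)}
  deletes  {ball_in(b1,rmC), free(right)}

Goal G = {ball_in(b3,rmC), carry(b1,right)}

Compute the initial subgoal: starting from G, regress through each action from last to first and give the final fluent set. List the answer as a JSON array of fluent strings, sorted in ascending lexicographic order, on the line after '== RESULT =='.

Work backward from the goal:
  through step 2 (pick(b1,rmC,right)): drop {carry(b1,right)}, keep {ball_in(b3,rmC)}, require {ball_in(b1,rmC), free(right), robot_in(rmC)}
    → {ball_in(b1,rmC), ball_in(b3,rmC), free(right), robot_in(rmC)}
  through step 1 (go(rmA,rmC)): drop {robot_in(rmC)}, keep {ball_in(b1,rmC), ball_in(b3,rmC), free(right)}, require {robot_in(rmA)}
    → {ball_in(b1,rmC), ball_in(b3,rmC), free(right), robot_in(rmA)}

== RESULT ==
["ball_in(b1,rmC)", "ball_in(b3,rmC)", "free(right)", "robot_in(rmA)"]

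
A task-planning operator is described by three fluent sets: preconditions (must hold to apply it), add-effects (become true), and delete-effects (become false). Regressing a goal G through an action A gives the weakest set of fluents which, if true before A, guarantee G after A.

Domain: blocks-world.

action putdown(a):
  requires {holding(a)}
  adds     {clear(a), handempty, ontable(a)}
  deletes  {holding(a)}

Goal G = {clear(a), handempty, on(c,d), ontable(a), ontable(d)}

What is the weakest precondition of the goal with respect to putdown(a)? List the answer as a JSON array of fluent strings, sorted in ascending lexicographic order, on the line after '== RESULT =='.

Regress:
  G ∩ del = {}  (empty — regression defined)
  G \ add = {clear(a), handempty, on(c,d), ontable(a), ontable(d)} \ {clear(a), handempty, ontable(a)} = {on(c,d), ontable(d)}
  ∪ pre   = {on(c,d), ontable(d)} ∪ {holding(a)}
          = {holding(a), on(c,d), ontable(d)}

== RESULT ==
["holding(a)", "on(c,d)", "ontable(d)"]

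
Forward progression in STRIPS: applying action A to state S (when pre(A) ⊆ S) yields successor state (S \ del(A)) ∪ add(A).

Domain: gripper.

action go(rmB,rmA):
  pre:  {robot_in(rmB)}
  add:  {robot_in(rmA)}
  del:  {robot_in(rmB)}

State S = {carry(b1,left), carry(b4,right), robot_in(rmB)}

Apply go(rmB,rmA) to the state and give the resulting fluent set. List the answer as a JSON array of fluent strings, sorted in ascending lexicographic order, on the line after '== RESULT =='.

Progress:
  pre ⊆ S: {robot_in(rmB)} ⊆ S  — applicable
  S \ del = {carry(b1,left), carry(b4,right)}
  ∪ add   = {carry(b1,left), carry(b4,right), robot_in(rmA)}

== RESULT ==
["carry(b1,left)", "carry(b4,right)", "robot_in(rmA)"]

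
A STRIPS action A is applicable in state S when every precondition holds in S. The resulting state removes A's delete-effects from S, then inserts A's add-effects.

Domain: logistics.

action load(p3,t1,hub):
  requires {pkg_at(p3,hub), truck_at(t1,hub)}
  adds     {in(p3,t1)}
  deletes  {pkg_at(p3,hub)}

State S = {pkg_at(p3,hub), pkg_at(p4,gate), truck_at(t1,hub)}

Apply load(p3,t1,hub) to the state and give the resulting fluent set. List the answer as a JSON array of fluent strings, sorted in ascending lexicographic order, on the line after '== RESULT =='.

Progress:
  pre ⊆ S: {pkg_at(p3,hub), truck_at(t1,hub)} ⊆ S  — applicable
  S \ del = {pkg_at(p4,gate), truck_at(t1,hub)}
  ∪ add   = {in(p3,t1), pkg_at(p4,gate), truck_at(t1,hub)}

== RESULT ==
["in(p3,t1)", "pkg_at(p4,gate)", "truck_at(t1,hub)"]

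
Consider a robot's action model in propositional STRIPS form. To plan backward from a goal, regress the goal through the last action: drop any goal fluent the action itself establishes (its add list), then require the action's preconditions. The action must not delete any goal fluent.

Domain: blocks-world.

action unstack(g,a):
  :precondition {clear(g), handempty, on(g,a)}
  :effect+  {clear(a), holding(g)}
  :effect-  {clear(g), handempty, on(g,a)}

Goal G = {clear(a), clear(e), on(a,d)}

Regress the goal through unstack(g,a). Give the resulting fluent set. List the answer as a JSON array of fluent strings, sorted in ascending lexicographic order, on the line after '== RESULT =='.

Regress:
  G ∩ del = {}  (empty — regression defined)
  G \ add = {clear(a), clear(e), on(a,d)} \ {clear(a), holding(g)} = {clear(e), on(a,d)}
  ∪ pre   = {clear(e), on(a,d)} ∪ {clear(g), handempty, on(g,a)}
          = {clear(e), clear(g), handempty, on(a,d), on(g,a)}

== RESULT ==
["clear(e)", "clear(g)", "handempty", "on(a,d)", "on(g,a)"]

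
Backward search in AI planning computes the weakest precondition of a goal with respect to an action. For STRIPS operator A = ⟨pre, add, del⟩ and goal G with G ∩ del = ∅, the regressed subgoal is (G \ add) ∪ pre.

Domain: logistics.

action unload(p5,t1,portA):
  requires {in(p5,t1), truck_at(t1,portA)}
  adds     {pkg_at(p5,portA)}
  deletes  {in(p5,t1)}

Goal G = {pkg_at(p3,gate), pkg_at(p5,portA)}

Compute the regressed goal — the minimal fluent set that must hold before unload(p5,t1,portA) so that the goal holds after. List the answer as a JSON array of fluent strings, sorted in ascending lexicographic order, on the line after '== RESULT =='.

Regress:
  G ∩ del = {}  (empty — regression defined)
  G \ add = {pkg_at(p3,gate), pkg_at(p5,portA)} \ {pkg_at(p5,portA)} = {pkg_at(p3,gate)}
  ∪ pre   = {pkg_at(p3,gate)} ∪ {in(p5,t1), truck_at(t1,portA)}
          = {in(p5,t1), pkg_at(p3,gate), truck_at(t1,portA)}

== RESULT ==
["in(p5,t1)", "pkg_at(p3,gate)", "truck_at(t1,portA)"]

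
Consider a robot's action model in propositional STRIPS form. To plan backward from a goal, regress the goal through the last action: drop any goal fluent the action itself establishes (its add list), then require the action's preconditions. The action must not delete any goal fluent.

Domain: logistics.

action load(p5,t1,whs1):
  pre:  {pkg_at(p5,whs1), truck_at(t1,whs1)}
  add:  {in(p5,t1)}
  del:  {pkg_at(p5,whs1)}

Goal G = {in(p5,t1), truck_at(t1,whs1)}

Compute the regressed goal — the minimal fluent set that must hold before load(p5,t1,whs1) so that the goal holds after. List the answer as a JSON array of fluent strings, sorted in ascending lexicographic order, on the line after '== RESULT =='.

Regress:
  G ∩ del = {}  (empty — regression defined)
  G \ add = {in(p5,t1), truck_at(t1,whs1)} \ {in(p5,t1)} = {truck_at(t1,whs1)}
  ∪ pre   = {truck_at(t1,whs1)} ∪ {pkg_at(p5,whs1), truck_at(t1,whs1)}
          = {pkg_at(p5,whs1), truck_at(t1,whs1)}

== RESULT ==
["pkg_at(p5,whs1)", "truck_at(t1,whs1)"]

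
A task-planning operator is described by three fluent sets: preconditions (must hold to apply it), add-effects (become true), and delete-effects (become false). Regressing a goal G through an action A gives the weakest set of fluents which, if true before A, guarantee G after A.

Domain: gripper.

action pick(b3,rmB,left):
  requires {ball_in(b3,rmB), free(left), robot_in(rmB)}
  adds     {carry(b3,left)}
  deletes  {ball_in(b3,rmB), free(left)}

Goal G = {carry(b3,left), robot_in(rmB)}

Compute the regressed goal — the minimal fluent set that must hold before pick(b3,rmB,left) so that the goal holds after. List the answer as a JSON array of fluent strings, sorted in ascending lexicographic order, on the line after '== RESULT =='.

Compute (G \ add) ∪ pre:
  G ∩ del = {}  (empty — regression defined)
  G \ add = {carry(b3,left), robot_in(rmB)} \ {carry(b3,left)} = {robot_in(rmB)}
  ∪ pre   = {robot_in(rmB)} ∪ {ball_in(b3,rmB), free(left), robot_in(rmB)}
          = {ball_in(b3,rmB), free(left), robot_in(rmB)}

== RESULT ==
["ball_in(b3,rmB)", "free(left)", "robot_in(rmB)"]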